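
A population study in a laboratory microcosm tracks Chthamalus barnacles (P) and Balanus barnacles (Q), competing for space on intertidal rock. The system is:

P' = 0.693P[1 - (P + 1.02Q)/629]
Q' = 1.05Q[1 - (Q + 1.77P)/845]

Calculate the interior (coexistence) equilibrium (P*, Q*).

Setting both brackets to zero gives the nullclines P + 1.02Q = 629 and 1.77P + Q = 845.
Substituting Q = 845 - 1.77P into the first: P(1 - 1.02·1.77) = 629 - 1.02·845.
So P* = -233/-0.805 = 289, and then Q* = 845 - 1.77·289 = 333.

P* ≈ 289, Q* ≈ 333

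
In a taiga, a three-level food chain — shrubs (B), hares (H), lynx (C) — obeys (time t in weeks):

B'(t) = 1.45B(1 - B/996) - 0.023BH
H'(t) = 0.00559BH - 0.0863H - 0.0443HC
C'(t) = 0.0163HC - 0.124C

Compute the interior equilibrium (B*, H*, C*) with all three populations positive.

From dC/dt = 0: 0.0163H* = 0.124, so H* = 7.61.
From dB/dt = 0: 1.45(1 - B*/996) = 0.023·7.61, giving B* = 996·(1 - 0.121) = 876.
From dH/dt = 0: 0.00559·876 - 0.0863 = 0.0443C*, so C* = 4.81/0.0443 = 109.

B* ≈ 876, H* ≈ 7.61, C* ≈ 109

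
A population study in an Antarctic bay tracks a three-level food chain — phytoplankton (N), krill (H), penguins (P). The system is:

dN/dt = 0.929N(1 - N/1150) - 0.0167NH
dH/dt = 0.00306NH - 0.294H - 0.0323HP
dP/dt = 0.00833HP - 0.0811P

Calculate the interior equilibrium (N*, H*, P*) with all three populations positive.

From dP/dt = 0: 0.00833H* = 0.0811, so H* = 9.74.
From dN/dt = 0: 0.929(1 - N*/1150) = 0.0167·9.74, giving N* = 1150·(1 - 0.175) = 949.
From dH/dt = 0: 0.00306·949 - 0.294 = 0.0323P*, so P* = 2.61/0.0323 = 80.8.

N* ≈ 949, H* ≈ 9.74, P* ≈ 80.8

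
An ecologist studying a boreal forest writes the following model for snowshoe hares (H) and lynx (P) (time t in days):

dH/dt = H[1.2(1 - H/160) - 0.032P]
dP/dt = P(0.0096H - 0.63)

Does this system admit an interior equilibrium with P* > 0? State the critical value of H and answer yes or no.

The predator equation gives dP/dt > 0 only when H > 0.63/0.0096 = 65.6.
Without the predator, H → K = 160. Since 160 > 65.6, the predator can invade and persist.

Threshold H = 65.6; K > 65.6, so yes, the predator persists.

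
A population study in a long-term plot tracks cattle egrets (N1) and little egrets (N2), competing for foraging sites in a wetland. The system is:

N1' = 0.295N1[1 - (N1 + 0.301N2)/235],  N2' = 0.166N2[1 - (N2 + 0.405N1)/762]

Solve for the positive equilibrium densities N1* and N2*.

Setting both brackets to zero gives the nullclines N1 + 0.301N2 = 235 and 0.405N1 + N2 = 762.
Substituting N2 = 762 - 0.405N1 into the first: N1(1 - 0.301·0.405) = 235 - 0.301·762.
So N1* = 5.64/0.878 = 6.42, and then N2* = 762 - 0.405·6.42 = 759.

N1* ≈ 6.42, N2* ≈ 759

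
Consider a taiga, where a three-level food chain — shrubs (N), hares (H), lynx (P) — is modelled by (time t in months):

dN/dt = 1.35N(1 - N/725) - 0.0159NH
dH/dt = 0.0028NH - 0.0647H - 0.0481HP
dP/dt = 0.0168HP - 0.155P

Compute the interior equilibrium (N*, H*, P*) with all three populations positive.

From dP/dt = 0: 0.0168H* = 0.155, so H* = 9.23.
From dN/dt = 0: 1.35(1 - N*/725) = 0.0159·9.23, giving N* = 725·(1 - 0.109) = 646.
From dH/dt = 0: 0.0028·646 - 0.0647 = 0.0481P*, so P* = 1.74/0.0481 = 36.3.

N* ≈ 646, H* ≈ 9.23, P* ≈ 36.3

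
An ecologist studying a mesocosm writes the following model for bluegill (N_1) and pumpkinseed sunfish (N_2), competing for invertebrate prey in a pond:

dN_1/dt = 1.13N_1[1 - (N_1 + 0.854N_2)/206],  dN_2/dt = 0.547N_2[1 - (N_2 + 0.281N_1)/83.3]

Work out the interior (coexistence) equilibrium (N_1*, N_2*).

N_1* ≈ 177, N_2* ≈ 33.4

Setting both brackets to zero gives the nullclines N_1 + 0.854N_2 = 206 and 0.281N_1 + N_2 = 83.3.
Substituting N_2 = 83.3 - 0.281N_1 into the first: N_1(1 - 0.854·0.281) = 206 - 0.854·83.3.
So N_1* = 135/0.76 = 177, and then N_2* = 83.3 - 0.281·177 = 33.4.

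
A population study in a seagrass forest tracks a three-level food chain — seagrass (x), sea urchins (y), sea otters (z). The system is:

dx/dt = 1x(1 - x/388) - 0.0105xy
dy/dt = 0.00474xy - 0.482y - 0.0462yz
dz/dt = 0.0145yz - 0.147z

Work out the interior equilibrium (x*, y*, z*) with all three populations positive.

From dz/dt = 0: 0.0145y* = 0.147, so y* = 10.1.
From dx/dt = 0: 1(1 - x*/388) = 0.0105·10.1, giving x* = 388·(1 - 0.106) = 347.
From dy/dt = 0: 0.00474·347 - 0.482 = 0.0462z*, so z* = 1.16/0.0462 = 25.1.

x* ≈ 347, y* ≈ 10.1, z* ≈ 25.1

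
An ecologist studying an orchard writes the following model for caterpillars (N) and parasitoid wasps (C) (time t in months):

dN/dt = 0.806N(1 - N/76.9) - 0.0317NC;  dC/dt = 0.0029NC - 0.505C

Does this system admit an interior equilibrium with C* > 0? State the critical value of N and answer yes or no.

The predator equation gives dC/dt > 0 only when N > 0.505/0.0029 = 174.
Without the predator, N → K = 76.9. Since 76.9 < 174, the predator cannot invade.

Threshold N = 174; K < 174, so no, the predator goes extinct.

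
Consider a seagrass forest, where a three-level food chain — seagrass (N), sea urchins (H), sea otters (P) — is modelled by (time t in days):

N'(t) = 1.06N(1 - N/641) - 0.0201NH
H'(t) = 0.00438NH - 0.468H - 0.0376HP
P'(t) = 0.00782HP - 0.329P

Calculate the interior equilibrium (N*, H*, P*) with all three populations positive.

From dP/dt = 0: 0.00782H* = 0.329, so H* = 42.1.
From dN/dt = 0: 1.06(1 - N*/641) = 0.0201·42.1, giving N* = 641·(1 - 0.798) = 130.
From dH/dt = 0: 0.00438·130 - 0.468 = 0.0376P*, so P* = 0.0998/0.0376 = 2.65.

N* ≈ 130, H* ≈ 42.1, P* ≈ 2.65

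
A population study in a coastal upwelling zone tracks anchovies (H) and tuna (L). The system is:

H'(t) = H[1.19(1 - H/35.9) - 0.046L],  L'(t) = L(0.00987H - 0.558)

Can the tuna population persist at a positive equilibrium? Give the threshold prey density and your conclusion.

Threshold H = 56.5; K < 56.5, so no, the predator goes extinct.

The predator equation gives dL/dt > 0 only when H > 0.558/0.00987 = 56.5.
Without the predator, H → K = 35.9. Since 35.9 < 56.5, the predator cannot invade.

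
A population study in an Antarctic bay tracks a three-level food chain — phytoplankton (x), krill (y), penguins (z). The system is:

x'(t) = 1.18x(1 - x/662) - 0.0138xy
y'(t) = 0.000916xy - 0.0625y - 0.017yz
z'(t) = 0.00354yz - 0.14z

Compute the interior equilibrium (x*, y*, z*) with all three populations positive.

x* ≈ 356, y* ≈ 39.5, z* ≈ 15.5

From dz/dt = 0: 0.00354y* = 0.14, so y* = 39.5.
From dx/dt = 0: 1.18(1 - x*/662) = 0.0138·39.5, giving x* = 662·(1 - 0.463) = 356.
From dy/dt = 0: 0.000916·356 - 0.0625 = 0.017z*, so z* = 0.263/0.017 = 15.5.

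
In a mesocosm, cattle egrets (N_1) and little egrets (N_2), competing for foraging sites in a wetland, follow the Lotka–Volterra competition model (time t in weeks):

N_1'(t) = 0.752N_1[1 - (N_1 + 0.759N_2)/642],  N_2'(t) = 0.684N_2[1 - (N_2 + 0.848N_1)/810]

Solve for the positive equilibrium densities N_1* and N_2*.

N_1* ≈ 76.4, N_2* ≈ 745

Setting both brackets to zero gives the nullclines N_1 + 0.759N_2 = 642 and 0.848N_1 + N_2 = 810.
Substituting N_2 = 810 - 0.848N_1 into the first: N_1(1 - 0.759·0.848) = 642 - 0.759·810.
So N_1* = 27.2/0.356 = 76.4, and then N_2* = 810 - 0.848·76.4 = 745.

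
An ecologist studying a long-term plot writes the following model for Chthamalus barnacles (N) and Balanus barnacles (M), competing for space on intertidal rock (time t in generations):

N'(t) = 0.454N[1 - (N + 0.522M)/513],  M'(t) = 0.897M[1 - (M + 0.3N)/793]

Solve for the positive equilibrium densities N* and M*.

N* ≈ 117, M* ≈ 758

Setting both brackets to zero gives the nullclines N + 0.522M = 513 and 0.3N + M = 793.
Substituting M = 793 - 0.3N into the first: N(1 - 0.522·0.3) = 513 - 0.522·793.
So N* = 99.1/0.843 = 117, and then M* = 793 - 0.3·117 = 758.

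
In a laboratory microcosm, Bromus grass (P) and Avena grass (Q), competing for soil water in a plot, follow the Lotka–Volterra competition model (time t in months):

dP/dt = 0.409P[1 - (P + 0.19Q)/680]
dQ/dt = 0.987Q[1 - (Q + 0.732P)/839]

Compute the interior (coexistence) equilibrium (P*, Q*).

P* ≈ 605, Q* ≈ 396

Setting both brackets to zero gives the nullclines P + 0.19Q = 680 and 0.732P + Q = 839.
Substituting Q = 839 - 0.732P into the first: P(1 - 0.19·0.732) = 680 - 0.19·839.
So P* = 521/0.861 = 605, and then Q* = 839 - 0.732·605 = 396.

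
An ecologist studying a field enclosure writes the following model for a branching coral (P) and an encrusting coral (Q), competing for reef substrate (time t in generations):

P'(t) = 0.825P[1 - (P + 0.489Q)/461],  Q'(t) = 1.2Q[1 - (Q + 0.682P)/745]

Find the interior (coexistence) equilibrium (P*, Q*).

Setting both brackets to zero gives the nullclines P + 0.489Q = 461 and 0.682P + Q = 745.
Substituting Q = 745 - 0.682P into the first: P(1 - 0.489·0.682) = 461 - 0.489·745.
So P* = 96.7/0.667 = 145, and then Q* = 745 - 0.682·145 = 646.

P* ≈ 145, Q* ≈ 646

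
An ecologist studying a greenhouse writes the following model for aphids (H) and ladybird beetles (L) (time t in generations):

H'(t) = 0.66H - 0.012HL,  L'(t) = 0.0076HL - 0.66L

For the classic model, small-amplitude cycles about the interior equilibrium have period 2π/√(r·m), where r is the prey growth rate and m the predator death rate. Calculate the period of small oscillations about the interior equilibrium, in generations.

Here r = 0.66 and m = 0.66, so r·m = 0.436.
ω = √0.436 = 0.66 per generation, hence T = 2π/ω ≈ 9.52 generations.

T ≈ 9.52 generations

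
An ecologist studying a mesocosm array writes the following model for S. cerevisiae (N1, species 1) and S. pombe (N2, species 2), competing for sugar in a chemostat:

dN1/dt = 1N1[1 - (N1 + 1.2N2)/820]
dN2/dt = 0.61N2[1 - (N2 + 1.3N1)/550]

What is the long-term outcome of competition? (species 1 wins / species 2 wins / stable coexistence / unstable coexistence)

species 1 excludes species 2

Compare the nullcline intercepts: K1/α12 = 820/1.2 = 683 > K2 = 550; K2/α21 = 550/1.3 = 423 < K1 = 820.
Since the inequalities point opposite ways, species 1 can invade but species 2 cannot.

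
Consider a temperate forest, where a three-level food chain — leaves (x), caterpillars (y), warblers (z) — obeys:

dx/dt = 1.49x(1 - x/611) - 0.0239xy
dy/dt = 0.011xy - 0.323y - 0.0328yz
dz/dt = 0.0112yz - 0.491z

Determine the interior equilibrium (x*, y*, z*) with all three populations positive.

x* ≈ 181, y* ≈ 43.8, z* ≈ 51

From dz/dt = 0: 0.0112y* = 0.491, so y* = 43.8.
From dx/dt = 0: 1.49(1 - x*/611) = 0.0239·43.8, giving x* = 611·(1 - 0.703) = 181.
From dy/dt = 0: 0.011·181 - 0.323 = 0.0328z*, so z* = 1.67/0.0328 = 51.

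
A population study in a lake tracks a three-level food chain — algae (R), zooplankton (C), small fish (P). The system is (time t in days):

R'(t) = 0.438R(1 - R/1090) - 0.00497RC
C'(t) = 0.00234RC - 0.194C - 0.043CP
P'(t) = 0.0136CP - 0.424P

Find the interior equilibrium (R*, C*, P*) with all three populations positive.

R* ≈ 704, C* ≈ 31.2, P* ≈ 33.8

From dP/dt = 0: 0.0136C* = 0.424, so C* = 31.2.
From dR/dt = 0: 0.438(1 - R*/1090) = 0.00497·31.2, giving R* = 1090·(1 - 0.354) = 704.
From dC/dt = 0: 0.00234·704 - 0.194 = 0.043P*, so P* = 1.45/0.043 = 33.8.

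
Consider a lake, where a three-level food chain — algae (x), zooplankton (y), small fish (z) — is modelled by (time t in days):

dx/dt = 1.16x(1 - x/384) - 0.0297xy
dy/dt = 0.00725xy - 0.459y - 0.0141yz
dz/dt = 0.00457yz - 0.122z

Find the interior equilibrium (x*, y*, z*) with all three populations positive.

From dz/dt = 0: 0.00457y* = 0.122, so y* = 26.7.
From dx/dt = 0: 1.16(1 - x*/384) = 0.0297·26.7, giving x* = 384·(1 - 0.684) = 122.
From dy/dt = 0: 0.00725·122 - 0.459 = 0.0141z*, so z* = 0.422/0.0141 = 29.9.

x* ≈ 122, y* ≈ 26.7, z* ≈ 29.9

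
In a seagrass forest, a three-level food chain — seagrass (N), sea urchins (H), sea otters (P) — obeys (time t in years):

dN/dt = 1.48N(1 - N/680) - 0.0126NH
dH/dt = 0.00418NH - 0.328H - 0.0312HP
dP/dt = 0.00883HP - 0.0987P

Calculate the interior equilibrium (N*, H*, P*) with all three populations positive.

From dP/dt = 0: 0.00883H* = 0.0987, so H* = 11.2.
From dN/dt = 0: 1.48(1 - N*/680) = 0.0126·11.2, giving N* = 680·(1 - 0.0952) = 615.
From dH/dt = 0: 0.00418·615 - 0.328 = 0.0312P*, so P* = 2.24/0.0312 = 71.9.

N* ≈ 615, H* ≈ 11.2, P* ≈ 71.9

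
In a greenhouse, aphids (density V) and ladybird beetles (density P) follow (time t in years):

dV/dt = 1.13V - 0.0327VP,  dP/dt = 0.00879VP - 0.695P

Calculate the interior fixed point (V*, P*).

V* ≈ 79.1, P* ≈ 34.6

Set dP/dt = 0 with P > 0: 0.00879V - 0.695 = 0, so V* = 0.695/0.00879 = 79.1.
Set dV/dt = 0 with V > 0: 1.13 - 0.0327P = 0, so P* = 1.13/0.0327 = 34.6.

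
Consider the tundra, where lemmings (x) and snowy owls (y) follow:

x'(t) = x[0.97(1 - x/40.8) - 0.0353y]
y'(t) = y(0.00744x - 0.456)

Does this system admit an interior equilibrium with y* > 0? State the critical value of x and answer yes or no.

The predator equation gives dy/dt > 0 only when x > 0.456/0.00744 = 61.3.
Without the predator, x → K = 40.8. Since 40.8 < 61.3, the predator cannot invade.

Threshold x = 61.3; K < 61.3, so no, the predator goes extinct.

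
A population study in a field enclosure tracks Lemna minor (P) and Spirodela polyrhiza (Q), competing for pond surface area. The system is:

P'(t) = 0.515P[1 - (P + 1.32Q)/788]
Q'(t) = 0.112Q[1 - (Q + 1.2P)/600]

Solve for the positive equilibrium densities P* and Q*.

Setting both brackets to zero gives the nullclines P + 1.32Q = 788 and 1.2P + Q = 600.
Substituting Q = 600 - 1.2P into the first: P(1 - 1.32·1.2) = 788 - 1.32·600.
So P* = -4/-0.584 = 6.85, and then Q* = 600 - 1.2·6.85 = 592.

P* ≈ 6.85, Q* ≈ 592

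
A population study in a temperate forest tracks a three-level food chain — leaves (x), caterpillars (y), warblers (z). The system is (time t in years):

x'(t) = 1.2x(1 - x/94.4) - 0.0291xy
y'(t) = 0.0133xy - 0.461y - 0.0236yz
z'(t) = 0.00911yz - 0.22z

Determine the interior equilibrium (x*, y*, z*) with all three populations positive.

x* ≈ 39.1, y* ≈ 24.1, z* ≈ 2.51

From dz/dt = 0: 0.00911y* = 0.22, so y* = 24.1.
From dx/dt = 0: 1.2(1 - x*/94.4) = 0.0291·24.1, giving x* = 94.4·(1 - 0.586) = 39.1.
From dy/dt = 0: 0.0133·39.1 - 0.461 = 0.0236z*, so z* = 0.0593/0.0236 = 2.51.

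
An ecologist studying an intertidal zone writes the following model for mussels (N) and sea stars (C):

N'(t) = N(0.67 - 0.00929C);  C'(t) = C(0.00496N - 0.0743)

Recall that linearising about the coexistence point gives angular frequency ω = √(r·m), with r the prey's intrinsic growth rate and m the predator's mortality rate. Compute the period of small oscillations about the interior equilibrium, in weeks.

Here r = 0.67 and m = 0.0743, so r·m = 0.0498.
ω = √0.0498 = 0.223 per week, hence T = 2π/ω ≈ 28.2 weeks.

T ≈ 28.2 weeks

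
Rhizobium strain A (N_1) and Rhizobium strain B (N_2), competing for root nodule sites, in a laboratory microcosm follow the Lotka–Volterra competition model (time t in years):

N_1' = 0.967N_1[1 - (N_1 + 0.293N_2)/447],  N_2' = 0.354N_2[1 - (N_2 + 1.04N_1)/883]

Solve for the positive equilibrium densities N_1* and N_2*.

Setting both brackets to zero gives the nullclines N_1 + 0.293N_2 = 447 and 1.04N_1 + N_2 = 883.
Substituting N_2 = 883 - 1.04N_1 into the first: N_1(1 - 0.293·1.04) = 447 - 0.293·883.
So N_1* = 188/0.695 = 271, and then N_2* = 883 - 1.04·271 = 601.

N_1* ≈ 271, N_2* ≈ 601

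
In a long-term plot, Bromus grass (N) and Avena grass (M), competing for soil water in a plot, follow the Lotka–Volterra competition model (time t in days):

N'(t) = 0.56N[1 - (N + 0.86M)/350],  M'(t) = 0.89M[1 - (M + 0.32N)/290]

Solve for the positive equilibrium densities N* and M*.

Setting both brackets to zero gives the nullclines N + 0.86M = 350 and 0.32N + M = 290.
Substituting M = 290 - 0.32N into the first: N(1 - 0.86·0.32) = 350 - 0.86·290.
So N* = 101/0.725 = 139, and then M* = 290 - 0.32·139 = 246.

N* ≈ 139, M* ≈ 246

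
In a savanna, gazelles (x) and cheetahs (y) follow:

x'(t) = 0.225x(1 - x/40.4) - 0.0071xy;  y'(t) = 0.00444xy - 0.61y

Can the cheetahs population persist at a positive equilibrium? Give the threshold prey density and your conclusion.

The predator equation gives dy/dt > 0 only when x > 0.61/0.00444 = 137.
Without the predator, x → K = 40.4. Since 40.4 < 137, the predator cannot invade.

Threshold x = 137; K < 137, so no, the predator goes extinct.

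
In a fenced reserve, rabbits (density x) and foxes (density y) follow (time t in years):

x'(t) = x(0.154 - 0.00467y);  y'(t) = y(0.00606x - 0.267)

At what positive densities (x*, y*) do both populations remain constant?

x* ≈ 44.1, y* ≈ 33

Set dy/dt = 0 with y > 0: 0.00606x - 0.267 = 0, so x* = 0.267/0.00606 = 44.1.
Set dx/dt = 0 with x > 0: 0.154 - 0.00467y = 0, so y* = 0.154/0.00467 = 33.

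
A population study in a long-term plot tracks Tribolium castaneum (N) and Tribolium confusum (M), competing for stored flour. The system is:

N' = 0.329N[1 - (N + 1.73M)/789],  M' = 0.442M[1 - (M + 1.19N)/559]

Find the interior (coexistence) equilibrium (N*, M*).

Setting both brackets to zero gives the nullclines N + 1.73M = 789 and 1.19N + M = 559.
Substituting M = 559 - 1.19N into the first: N(1 - 1.73·1.19) = 789 - 1.73·559.
So N* = -178/-1.06 = 168, and then M* = 559 - 1.19·168 = 359.

N* ≈ 168, M* ≈ 359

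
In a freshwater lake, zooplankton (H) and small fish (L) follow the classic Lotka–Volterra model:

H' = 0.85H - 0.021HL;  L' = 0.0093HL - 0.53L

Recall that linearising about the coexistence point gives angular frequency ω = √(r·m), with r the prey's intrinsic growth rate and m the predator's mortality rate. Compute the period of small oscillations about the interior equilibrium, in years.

Here r = 0.85 and m = 0.53, so r·m = 0.451.
ω = √0.451 = 0.671 per year, hence T = 2π/ω ≈ 9.36 years.

T ≈ 9.36 years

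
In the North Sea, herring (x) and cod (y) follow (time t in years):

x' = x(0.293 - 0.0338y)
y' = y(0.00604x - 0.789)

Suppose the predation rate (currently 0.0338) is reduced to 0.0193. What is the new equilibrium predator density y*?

y* ≈ 15.2

At the interior fixed point, setting dx/dt = 0 with x > 0 fixes y* = (prey growth rate)/(xy coefficient) — independent of the other coefficients.
With the change, y* = 0.293/0.0193 = 15.2; it rises from 8.67.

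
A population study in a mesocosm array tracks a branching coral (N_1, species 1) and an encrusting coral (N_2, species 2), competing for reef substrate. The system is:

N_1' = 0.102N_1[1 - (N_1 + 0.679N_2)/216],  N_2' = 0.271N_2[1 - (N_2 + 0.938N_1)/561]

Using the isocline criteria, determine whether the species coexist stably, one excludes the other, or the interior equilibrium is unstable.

species 2 excludes species 1

Compare the nullcline intercepts: K1/α12 = 216/0.679 = 318 < K2 = 561; K2/α21 = 561/0.938 = 598 > K1 = 216.
Since the inequalities point opposite ways, species 2 can invade but species 1 cannot.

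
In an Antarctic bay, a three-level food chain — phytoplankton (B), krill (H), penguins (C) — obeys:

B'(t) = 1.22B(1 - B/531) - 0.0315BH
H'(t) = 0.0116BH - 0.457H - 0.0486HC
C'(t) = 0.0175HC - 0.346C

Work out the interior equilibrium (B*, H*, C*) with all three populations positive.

B* ≈ 260, H* ≈ 19.8, C* ≈ 52.6

From dC/dt = 0: 0.0175H* = 0.346, so H* = 19.8.
From dB/dt = 0: 1.22(1 - B*/531) = 0.0315·19.8, giving B* = 531·(1 - 0.51) = 260.
From dH/dt = 0: 0.0116·260 - 0.457 = 0.0486C*, so C* = 2.56/0.0486 = 52.6.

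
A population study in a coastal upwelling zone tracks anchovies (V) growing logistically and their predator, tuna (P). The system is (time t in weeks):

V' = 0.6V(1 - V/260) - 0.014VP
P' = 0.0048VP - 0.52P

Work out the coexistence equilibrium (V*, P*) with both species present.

From dP/dt = 0 with P > 0: 0.0048V* = 0.52, so V* = 108.
Substitute into dV/dt = 0: 0.6(1 - 108/260) = 0.014P*.
The bracket is 0.583, giving P* = 0.35/0.014 = 25.

V* ≈ 108, P* ≈ 25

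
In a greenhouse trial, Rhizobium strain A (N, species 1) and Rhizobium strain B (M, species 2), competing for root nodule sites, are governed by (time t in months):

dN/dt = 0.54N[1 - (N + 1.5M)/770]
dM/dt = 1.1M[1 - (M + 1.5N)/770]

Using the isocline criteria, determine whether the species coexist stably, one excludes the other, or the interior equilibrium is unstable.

unstable coexistence (outcome depends on initial conditions)

Compare the nullcline intercepts: K1/α12 = 770/1.5 = 513 < K2 = 770; K2/α21 = 770/1.5 = 513 < K1 = 770.
Since both are reversed, neither can invade when rare; the interior point is a saddle.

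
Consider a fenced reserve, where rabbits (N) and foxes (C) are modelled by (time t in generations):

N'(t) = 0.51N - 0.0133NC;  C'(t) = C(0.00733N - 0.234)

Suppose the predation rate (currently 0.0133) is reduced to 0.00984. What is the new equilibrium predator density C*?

At the interior fixed point, setting dN/dt = 0 with N > 0 fixes C* = (prey growth rate)/(NC coefficient) — independent of the other coefficients.
With the change, C* = 0.51/0.00984 = 51.8; it rises from 38.3.

C* ≈ 51.8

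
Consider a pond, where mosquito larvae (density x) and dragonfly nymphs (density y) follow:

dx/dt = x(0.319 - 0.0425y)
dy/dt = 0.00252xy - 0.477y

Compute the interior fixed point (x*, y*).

Set dy/dt = 0 with y > 0: 0.00252x - 0.477 = 0, so x* = 0.477/0.00252 = 189.
Set dx/dt = 0 with x > 0: 0.319 - 0.0425y = 0, so y* = 0.319/0.0425 = 7.51.

x* ≈ 189, y* ≈ 7.51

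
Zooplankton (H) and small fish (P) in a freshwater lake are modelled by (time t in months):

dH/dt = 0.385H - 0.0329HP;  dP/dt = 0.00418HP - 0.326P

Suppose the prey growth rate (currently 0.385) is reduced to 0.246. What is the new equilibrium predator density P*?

At the interior fixed point, setting dH/dt = 0 with H > 0 fixes P* = (prey growth rate)/(HP coefficient) — independent of the other coefficients.
With the change, P* = 0.246/0.0329 = 7.48; it falls from 11.7.

P* ≈ 7.48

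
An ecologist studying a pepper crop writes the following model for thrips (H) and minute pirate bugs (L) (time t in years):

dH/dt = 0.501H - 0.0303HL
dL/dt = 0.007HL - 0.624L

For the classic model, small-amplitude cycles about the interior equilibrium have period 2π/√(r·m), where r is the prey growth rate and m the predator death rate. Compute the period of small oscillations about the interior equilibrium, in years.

T ≈ 11.2 years

Here r = 0.501 and m = 0.624, so r·m = 0.313.
ω = √0.313 = 0.559 per year, hence T = 2π/ω ≈ 11.2 years.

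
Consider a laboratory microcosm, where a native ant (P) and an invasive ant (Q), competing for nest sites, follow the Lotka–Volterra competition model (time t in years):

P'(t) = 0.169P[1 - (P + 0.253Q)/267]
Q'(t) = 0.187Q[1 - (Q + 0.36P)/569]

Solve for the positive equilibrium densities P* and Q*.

Setting both brackets to zero gives the nullclines P + 0.253Q = 267 and 0.36P + Q = 569.
Substituting Q = 569 - 0.36P into the first: P(1 - 0.253·0.36) = 267 - 0.253·569.
So P* = 123/0.909 = 135, and then Q* = 569 - 0.36·135 = 520.

P* ≈ 135, Q* ≈ 520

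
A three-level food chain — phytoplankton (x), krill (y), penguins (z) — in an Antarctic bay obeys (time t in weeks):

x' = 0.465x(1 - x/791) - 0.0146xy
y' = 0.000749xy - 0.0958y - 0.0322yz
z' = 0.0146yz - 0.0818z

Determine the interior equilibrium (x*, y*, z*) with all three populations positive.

From dz/dt = 0: 0.0146y* = 0.0818, so y* = 5.6.
From dx/dt = 0: 0.465(1 - x*/791) = 0.0146·5.6, giving x* = 791·(1 - 0.176) = 652.
From dy/dt = 0: 0.000749·652 - 0.0958 = 0.0322z*, so z* = 0.392/0.0322 = 12.2.

x* ≈ 652, y* ≈ 5.6, z* ≈ 12.2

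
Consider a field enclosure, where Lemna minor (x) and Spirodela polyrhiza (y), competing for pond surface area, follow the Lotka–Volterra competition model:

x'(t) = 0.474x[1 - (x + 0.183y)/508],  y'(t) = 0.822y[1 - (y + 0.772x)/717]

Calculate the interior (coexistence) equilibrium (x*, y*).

Setting both brackets to zero gives the nullclines x + 0.183y = 508 and 0.772x + y = 717.
Substituting y = 717 - 0.772x into the first: x(1 - 0.183·0.772) = 508 - 0.183·717.
So x* = 377/0.859 = 439, and then y* = 717 - 0.772·439 = 378.

x* ≈ 439, y* ≈ 378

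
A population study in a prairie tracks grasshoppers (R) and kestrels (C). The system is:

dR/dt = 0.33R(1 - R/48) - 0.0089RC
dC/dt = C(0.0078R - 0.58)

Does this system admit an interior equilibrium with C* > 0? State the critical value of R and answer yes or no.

The predator equation gives dC/dt > 0 only when R > 0.58/0.0078 = 74.4.
Without the predator, R → K = 48. Since 48 < 74.4, the predator cannot invade.

Threshold R = 74.4; K < 74.4, so no, the predator goes extinct.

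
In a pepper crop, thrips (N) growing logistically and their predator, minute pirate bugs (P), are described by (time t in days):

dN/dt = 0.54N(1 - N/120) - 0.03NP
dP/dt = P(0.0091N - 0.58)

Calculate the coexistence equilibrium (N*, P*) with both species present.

N* ≈ 63.7, P* ≈ 8.44

From dP/dt = 0 with P > 0: 0.0091N* = 0.58, so N* = 63.7.
Substitute into dN/dt = 0: 0.54(1 - 63.7/120) = 0.03P*.
The bracket is 0.469, giving P* = 0.253/0.03 = 8.44.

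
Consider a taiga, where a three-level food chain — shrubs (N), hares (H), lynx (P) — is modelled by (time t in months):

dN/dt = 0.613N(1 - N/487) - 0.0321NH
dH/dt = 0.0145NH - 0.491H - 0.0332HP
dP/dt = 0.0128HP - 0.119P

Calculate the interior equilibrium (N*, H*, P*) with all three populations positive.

From dP/dt = 0: 0.0128H* = 0.119, so H* = 9.3.
From dN/dt = 0: 0.613(1 - N*/487) = 0.0321·9.3, giving N* = 487·(1 - 0.487) = 250.
From dH/dt = 0: 0.0145·250 - 0.491 = 0.0332P*, so P* = 3.13/0.0332 = 94.4.

N* ≈ 250, H* ≈ 9.3, P* ≈ 94.4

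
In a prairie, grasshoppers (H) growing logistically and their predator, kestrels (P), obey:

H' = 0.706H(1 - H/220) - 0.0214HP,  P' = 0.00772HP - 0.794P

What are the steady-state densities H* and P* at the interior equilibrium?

H* ≈ 103, P* ≈ 17.6

From dP/dt = 0 with P > 0: 0.00772H* = 0.794, so H* = 103.
Substitute into dH/dt = 0: 0.706(1 - 103/220) = 0.0214P*.
The bracket is 0.533, giving P* = 0.376/0.0214 = 17.6.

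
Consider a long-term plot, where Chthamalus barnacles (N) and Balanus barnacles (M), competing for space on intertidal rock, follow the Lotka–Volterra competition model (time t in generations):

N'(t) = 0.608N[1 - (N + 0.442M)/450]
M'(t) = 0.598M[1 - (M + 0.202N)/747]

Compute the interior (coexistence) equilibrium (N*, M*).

N* ≈ 132, M* ≈ 720

Setting both brackets to zero gives the nullclines N + 0.442M = 450 and 0.202N + M = 747.
Substituting M = 747 - 0.202N into the first: N(1 - 0.442·0.202) = 450 - 0.442·747.
So N* = 120/0.911 = 132, and then M* = 747 - 0.202·132 = 720.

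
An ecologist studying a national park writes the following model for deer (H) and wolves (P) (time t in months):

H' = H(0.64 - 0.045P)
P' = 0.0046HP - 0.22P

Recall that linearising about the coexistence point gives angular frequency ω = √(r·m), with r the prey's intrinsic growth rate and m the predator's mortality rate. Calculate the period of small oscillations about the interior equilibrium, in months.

T ≈ 16.7 months

Here r = 0.64 and m = 0.22, so r·m = 0.141.
ω = √0.141 = 0.375 per month, hence T = 2π/ω ≈ 16.7 months.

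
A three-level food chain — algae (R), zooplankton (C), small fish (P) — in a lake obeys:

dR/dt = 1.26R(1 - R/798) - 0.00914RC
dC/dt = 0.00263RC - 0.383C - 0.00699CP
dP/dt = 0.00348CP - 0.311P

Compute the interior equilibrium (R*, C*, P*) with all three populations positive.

R* ≈ 281, C* ≈ 89.4, P* ≈ 50.8

From dP/dt = 0: 0.00348C* = 0.311, so C* = 89.4.
From dR/dt = 0: 1.26(1 - R*/798) = 0.00914·89.4, giving R* = 798·(1 - 0.648) = 281.
From dC/dt = 0: 0.00263·281 - 0.383 = 0.00699P*, so P* = 0.355/0.00699 = 50.8.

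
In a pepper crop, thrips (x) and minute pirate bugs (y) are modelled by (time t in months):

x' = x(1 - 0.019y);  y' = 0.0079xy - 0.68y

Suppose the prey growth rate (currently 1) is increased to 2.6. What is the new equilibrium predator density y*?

At the interior fixed point, setting dx/dt = 0 with x > 0 fixes y* = (prey growth rate)/(xy coefficient) — independent of the other coefficients.
With the change, y* = 2.6/0.019 = 137; it rises from 52.6.

y* ≈ 137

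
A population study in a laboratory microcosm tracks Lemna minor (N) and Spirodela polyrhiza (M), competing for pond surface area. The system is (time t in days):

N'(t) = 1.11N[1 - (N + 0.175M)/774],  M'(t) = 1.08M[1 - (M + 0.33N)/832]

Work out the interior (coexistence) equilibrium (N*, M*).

Setting both brackets to zero gives the nullclines N + 0.175M = 774 and 0.33N + M = 832.
Substituting M = 832 - 0.33N into the first: N(1 - 0.175·0.33) = 774 - 0.175·832.
So N* = 628/0.942 = 667, and then M* = 832 - 0.33·667 = 612.

N* ≈ 667, M* ≈ 612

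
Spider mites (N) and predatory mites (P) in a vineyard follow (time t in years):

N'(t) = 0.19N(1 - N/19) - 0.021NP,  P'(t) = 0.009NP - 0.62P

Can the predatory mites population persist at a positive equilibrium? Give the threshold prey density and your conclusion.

Threshold N = 68.9; K < 68.9, so no, the predator goes extinct.

The predator equation gives dP/dt > 0 only when N > 0.62/0.009 = 68.9.
Without the predator, N → K = 19. Since 19 < 68.9, the predator cannot invade.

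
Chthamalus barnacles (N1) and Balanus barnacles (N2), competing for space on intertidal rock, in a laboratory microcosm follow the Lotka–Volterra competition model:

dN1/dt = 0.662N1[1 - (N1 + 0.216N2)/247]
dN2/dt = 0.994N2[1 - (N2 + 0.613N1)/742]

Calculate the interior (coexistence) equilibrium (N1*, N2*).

Setting both brackets to zero gives the nullclines N1 + 0.216N2 = 247 and 0.613N1 + N2 = 742.
Substituting N2 = 742 - 0.613N1 into the first: N1(1 - 0.216·0.613) = 247 - 0.216·742.
So N1* = 86.7/0.868 = 100, and then N2* = 742 - 0.613·100 = 681.

N1* ≈ 100, N2* ≈ 681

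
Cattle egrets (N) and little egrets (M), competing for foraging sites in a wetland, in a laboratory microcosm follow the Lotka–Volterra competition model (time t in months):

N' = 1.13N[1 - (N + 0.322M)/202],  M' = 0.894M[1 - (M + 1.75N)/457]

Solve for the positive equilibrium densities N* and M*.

N* ≈ 126, M* ≈ 237

Setting both brackets to zero gives the nullclines N + 0.322M = 202 and 1.75N + M = 457.
Substituting M = 457 - 1.75N into the first: N(1 - 0.322·1.75) = 202 - 0.322·457.
So N* = 54.8/0.436 = 126, and then M* = 457 - 1.75·126 = 237.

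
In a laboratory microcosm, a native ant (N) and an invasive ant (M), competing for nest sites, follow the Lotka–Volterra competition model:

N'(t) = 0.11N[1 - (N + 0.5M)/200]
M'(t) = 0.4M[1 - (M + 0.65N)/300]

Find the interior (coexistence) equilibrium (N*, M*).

Setting both brackets to zero gives the nullclines N + 0.5M = 200 and 0.65N + M = 300.
Substituting M = 300 - 0.65N into the first: N(1 - 0.5·0.65) = 200 - 0.5·300.
So N* = 50/0.675 = 74.1, and then M* = 300 - 0.65·74.1 = 252.

N* ≈ 74.1, M* ≈ 252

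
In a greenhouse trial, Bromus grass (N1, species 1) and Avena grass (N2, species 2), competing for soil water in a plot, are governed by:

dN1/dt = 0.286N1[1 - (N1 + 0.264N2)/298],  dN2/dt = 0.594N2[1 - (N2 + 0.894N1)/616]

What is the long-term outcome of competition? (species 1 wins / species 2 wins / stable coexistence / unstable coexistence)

stable coexistence

Compare the nullcline intercepts: K1/α12 = 298/0.264 = 1130 > K2 = 616; K2/α21 = 616/0.894 = 689 > K1 = 298.
Since both inequalities hold, each species can invade when rare, so the interior equilibrium is stable.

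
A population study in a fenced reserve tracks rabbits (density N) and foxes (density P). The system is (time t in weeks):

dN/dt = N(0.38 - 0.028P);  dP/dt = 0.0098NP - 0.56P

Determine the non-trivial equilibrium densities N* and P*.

Set dP/dt = 0 with P > 0: 0.0098N - 0.56 = 0, so N* = 0.56/0.0098 = 57.1.
Set dN/dt = 0 with N > 0: 0.38 - 0.028P = 0, so P* = 0.38/0.028 = 13.6.

N* ≈ 57.1, P* ≈ 13.6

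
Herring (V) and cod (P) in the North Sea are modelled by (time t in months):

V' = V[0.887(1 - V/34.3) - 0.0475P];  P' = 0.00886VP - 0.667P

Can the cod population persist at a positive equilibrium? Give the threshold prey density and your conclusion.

The predator equation gives dP/dt > 0 only when V > 0.667/0.00886 = 75.3.
Without the predator, V → K = 34.3. Since 34.3 < 75.3, the predator cannot invade.

Threshold V = 75.3; K < 75.3, so no, the predator goes extinct.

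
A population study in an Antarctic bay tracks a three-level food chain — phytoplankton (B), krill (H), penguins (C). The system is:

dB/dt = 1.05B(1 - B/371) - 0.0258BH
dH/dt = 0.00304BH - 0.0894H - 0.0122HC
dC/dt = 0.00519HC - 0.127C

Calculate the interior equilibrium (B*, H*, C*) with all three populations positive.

B* ≈ 148, H* ≈ 24.5, C* ≈ 29.5

From dC/dt = 0: 0.00519H* = 0.127, so H* = 24.5.
From dB/dt = 0: 1.05(1 - B*/371) = 0.0258·24.5, giving B* = 371·(1 - 0.601) = 148.
From dH/dt = 0: 0.00304·148 - 0.0894 = 0.0122C*, so C* = 0.36/0.0122 = 29.5.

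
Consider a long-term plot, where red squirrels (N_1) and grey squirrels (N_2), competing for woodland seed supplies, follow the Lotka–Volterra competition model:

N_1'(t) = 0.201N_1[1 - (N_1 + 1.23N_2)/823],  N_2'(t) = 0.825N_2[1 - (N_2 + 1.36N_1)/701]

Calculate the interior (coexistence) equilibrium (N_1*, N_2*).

N_1* ≈ 58.3, N_2* ≈ 622

Setting both brackets to zero gives the nullclines N_1 + 1.23N_2 = 823 and 1.36N_1 + N_2 = 701.
Substituting N_2 = 701 - 1.36N_1 into the first: N_1(1 - 1.23·1.36) = 823 - 1.23·701.
So N_1* = -39.2/-0.673 = 58.3, and then N_2* = 701 - 1.36·58.3 = 622.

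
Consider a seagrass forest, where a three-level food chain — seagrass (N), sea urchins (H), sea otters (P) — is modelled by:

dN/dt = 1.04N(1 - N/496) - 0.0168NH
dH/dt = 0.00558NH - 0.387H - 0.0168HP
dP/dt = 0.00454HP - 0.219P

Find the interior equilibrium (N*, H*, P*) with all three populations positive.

From dP/dt = 0: 0.00454H* = 0.219, so H* = 48.2.
From dN/dt = 0: 1.04(1 - N*/496) = 0.0168·48.2, giving N* = 496·(1 - 0.779) = 110.
From dH/dt = 0: 0.00558·110 - 0.387 = 0.0168P*, so P* = 0.224/0.0168 = 13.3.

N* ≈ 110, H* ≈ 48.2, P* ≈ 13.3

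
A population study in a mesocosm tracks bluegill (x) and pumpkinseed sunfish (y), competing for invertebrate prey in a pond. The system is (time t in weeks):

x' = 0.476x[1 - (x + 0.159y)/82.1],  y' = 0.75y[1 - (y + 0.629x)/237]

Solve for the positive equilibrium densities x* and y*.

Setting both brackets to zero gives the nullclines x + 0.159y = 82.1 and 0.629x + y = 237.
Substituting y = 237 - 0.629x into the first: x(1 - 0.159·0.629) = 82.1 - 0.159·237.
So x* = 44.4/0.9 = 49.4, and then y* = 237 - 0.629·49.4 = 206.

x* ≈ 49.4, y* ≈ 206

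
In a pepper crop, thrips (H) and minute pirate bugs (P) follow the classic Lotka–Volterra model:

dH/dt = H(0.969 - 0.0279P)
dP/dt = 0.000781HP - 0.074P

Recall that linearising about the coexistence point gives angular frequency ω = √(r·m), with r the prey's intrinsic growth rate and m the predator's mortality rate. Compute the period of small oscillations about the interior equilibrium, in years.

Here r = 0.969 and m = 0.074, so r·m = 0.0717.
ω = √0.0717 = 0.268 per year, hence T = 2π/ω ≈ 23.5 years.

T ≈ 23.5 years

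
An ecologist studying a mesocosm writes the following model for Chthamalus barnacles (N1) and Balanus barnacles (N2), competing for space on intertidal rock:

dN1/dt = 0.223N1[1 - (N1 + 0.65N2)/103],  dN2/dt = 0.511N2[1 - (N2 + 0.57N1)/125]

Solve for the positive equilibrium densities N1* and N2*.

N1* ≈ 34.6, N2* ≈ 105

Setting both brackets to zero gives the nullclines N1 + 0.65N2 = 103 and 0.57N1 + N2 = 125.
Substituting N2 = 125 - 0.57N1 into the first: N1(1 - 0.65·0.57) = 103 - 0.65·125.
So N1* = 21.8/0.629 = 34.6, and then N2* = 125 - 0.57·34.6 = 105.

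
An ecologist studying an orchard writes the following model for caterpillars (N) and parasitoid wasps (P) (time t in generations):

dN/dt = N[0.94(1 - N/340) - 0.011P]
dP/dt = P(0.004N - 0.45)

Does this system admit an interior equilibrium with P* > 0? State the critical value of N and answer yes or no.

Threshold N = 112; K > 112, so yes, the predator persists.

The predator equation gives dP/dt > 0 only when N > 0.45/0.004 = 112.
Without the predator, N → K = 340. Since 340 > 112, the predator can invade and persist.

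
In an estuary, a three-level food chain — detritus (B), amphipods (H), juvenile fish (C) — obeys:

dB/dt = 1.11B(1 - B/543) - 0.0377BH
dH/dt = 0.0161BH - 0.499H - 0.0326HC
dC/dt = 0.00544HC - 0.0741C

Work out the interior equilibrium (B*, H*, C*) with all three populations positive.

B* ≈ 292, H* ≈ 13.6, C* ≈ 129

From dC/dt = 0: 0.00544H* = 0.0741, so H* = 13.6.
From dB/dt = 0: 1.11(1 - B*/543) = 0.0377·13.6, giving B* = 543·(1 - 0.463) = 292.
From dH/dt = 0: 0.0161·292 - 0.499 = 0.0326C*, so C* = 4.2/0.0326 = 129.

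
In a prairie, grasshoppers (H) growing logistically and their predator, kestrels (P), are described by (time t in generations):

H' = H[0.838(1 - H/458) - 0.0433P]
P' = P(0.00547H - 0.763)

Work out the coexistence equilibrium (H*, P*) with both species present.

From dP/dt = 0 with P > 0: 0.00547H* = 0.763, so H* = 139.
Substitute into dH/dt = 0: 0.838(1 - 139/458) = 0.0433P*.
The bracket is 0.695, giving P* = 0.583/0.0433 = 13.5.

H* ≈ 139, P* ≈ 13.5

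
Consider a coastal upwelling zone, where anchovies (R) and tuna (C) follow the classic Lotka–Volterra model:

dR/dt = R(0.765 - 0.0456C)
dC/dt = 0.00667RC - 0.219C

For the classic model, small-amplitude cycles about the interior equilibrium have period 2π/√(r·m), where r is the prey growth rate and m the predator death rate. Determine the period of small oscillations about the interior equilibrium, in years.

Here r = 0.765 and m = 0.219, so r·m = 0.168.
ω = √0.168 = 0.409 per year, hence T = 2π/ω ≈ 15.4 years.

T ≈ 15.4 years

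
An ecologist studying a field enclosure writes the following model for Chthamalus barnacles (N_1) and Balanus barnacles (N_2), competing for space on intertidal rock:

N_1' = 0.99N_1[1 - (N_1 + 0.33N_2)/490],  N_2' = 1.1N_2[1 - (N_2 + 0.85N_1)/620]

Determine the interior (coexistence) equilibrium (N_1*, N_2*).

Setting both brackets to zero gives the nullclines N_1 + 0.33N_2 = 490 and 0.85N_1 + N_2 = 620.
Substituting N_2 = 620 - 0.85N_1 into the first: N_1(1 - 0.33·0.85) = 490 - 0.33·620.
So N_1* = 285/0.72 = 397, and then N_2* = 620 - 0.85·397 = 283.

N_1* ≈ 397, N_2* ≈ 283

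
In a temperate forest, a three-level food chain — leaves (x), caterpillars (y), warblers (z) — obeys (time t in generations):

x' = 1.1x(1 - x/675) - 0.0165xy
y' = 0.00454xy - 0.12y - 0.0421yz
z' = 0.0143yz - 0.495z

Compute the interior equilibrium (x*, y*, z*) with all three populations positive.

From dz/dt = 0: 0.0143y* = 0.495, so y* = 34.6.
From dx/dt = 0: 1.1(1 - x*/675) = 0.0165·34.6, giving x* = 675·(1 - 0.519) = 325.
From dy/dt = 0: 0.00454·325 - 0.12 = 0.0421z*, so z* = 1.35/0.0421 = 32.1.

x* ≈ 325, y* ≈ 34.6, z* ≈ 32.1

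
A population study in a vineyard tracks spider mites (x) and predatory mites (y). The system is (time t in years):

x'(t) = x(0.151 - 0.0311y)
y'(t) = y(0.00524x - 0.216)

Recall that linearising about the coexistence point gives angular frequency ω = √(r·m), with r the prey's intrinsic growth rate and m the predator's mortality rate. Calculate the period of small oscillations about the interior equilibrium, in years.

T ≈ 34.8 years

Here r = 0.151 and m = 0.216, so r·m = 0.0326.
ω = √0.0326 = 0.181 per year, hence T = 2π/ω ≈ 34.8 years.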